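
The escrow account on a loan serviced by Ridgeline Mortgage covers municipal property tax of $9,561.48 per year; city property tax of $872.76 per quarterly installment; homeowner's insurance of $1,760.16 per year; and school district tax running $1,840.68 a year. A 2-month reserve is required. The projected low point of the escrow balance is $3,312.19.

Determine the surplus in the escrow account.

$536.63

Municipal property tax = $9,561.48 per year
City property tax = $872.76 × 4 = $3,491.04 per year
Homeowner's insurance = $1,760.16 per year
School district tax = $1,840.68 per year
Total per year = $16,653.36
Monthly = $16,653.36 / 12 = $1,387.78
Required cushion = 2 × $1,387.78 = $2,775.56
Excess over cushion: $3,312.19 − $2,775.56 = $536.63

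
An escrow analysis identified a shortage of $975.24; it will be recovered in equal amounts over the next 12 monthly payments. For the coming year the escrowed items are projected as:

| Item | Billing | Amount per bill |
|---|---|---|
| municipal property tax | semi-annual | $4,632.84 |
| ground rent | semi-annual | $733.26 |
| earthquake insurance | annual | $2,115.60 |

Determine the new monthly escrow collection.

Municipal property tax = $4,632.84 × 2 = $9,265.68 annually
Ground rent = $733.26 × 2 = $1,466.52 annually
Earthquake insurance = $2,115.60 annually
Yearly total = $12,847.80
Per month = $12,847.80 ÷ 12 = $1,070.65
Shortage per month = $975.24 / 12 = $81.27
Adjusted monthly = $1,070.65 + $81.27 = $1,151.92

$1,151.92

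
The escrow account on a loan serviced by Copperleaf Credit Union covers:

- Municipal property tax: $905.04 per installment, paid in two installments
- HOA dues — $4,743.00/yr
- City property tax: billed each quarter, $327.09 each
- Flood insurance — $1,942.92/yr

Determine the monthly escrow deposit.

$817.03

Municipal property tax: $905.04 × 2 = $1,810.08/yr
HOA dues: $4,743.00/yr
City property tax: $327.09 × 4 = $1,308.36/yr
Flood insurance: $1,942.92/yr
Annual escrow total = $1,810.08 + $4,743.00 + $1,308.36 + $1,942.92 = $9,804.36
Monthly escrow = $9,804.36 / 12 = $817.03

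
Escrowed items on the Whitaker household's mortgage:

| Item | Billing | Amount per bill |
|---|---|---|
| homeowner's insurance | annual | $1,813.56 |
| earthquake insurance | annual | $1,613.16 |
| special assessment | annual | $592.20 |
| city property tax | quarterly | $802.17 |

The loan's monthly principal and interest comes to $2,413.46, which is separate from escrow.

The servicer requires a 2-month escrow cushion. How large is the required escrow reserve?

$1,204.60

Homeowner's insurance — $1,813.56/yr
Earthquake insurance — $1,613.16/yr
Special assessment — $592.20/yr
City property tax — $802.17 × 4 = $3,208.68/yr
Annual escrow total = $1,813.56 + $1,613.16 + $592.20 + $3,208.68 = $7,227.60
Monthly = $7,227.60 / 12 = $602.30
Required cushion = 2 × $602.30 = $1,204.60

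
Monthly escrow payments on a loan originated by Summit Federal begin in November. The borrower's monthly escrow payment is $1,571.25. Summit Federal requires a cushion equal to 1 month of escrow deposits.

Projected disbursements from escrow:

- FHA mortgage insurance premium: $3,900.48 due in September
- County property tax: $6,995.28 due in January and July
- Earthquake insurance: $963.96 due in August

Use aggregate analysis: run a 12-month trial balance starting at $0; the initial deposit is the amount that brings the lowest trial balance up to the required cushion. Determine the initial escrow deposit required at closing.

Cushion = 1 × $1,571.25 = $1,571.25
Trial balance (start $0, +$1,571.25 each month, − disbursements):
  Nov: +$1,571.25 → $1,571.25
  Dec: +$1,571.25 → $3,142.50
  Jan: +$1,571.25 − $6,995.28 → -$2,281.53
  Feb: +$1,571.25 → -$710.28
  Mar: +$1,571.25 → $860.97
  Apr: +$1,571.25 → $2,432.22
  May: +$1,571.25 → $4,003.47
  Jun: +$1,571.25 → $5,574.72
  Jul: +$1,571.25 − $6,995.28 → $150.69
  Aug: +$1,571.25 − $963.96 → $757.98
  Sep: +$1,571.25 − $3,900.48 → -$1,571.25
  Oct: +$1,571.25 → $0.00
Lowest trial balance = -$2,281.53 (Jan)
Initial deposit = cushion − low point = $1,571.25 − (-$2,281.53) = $3,852.78

$3,852.78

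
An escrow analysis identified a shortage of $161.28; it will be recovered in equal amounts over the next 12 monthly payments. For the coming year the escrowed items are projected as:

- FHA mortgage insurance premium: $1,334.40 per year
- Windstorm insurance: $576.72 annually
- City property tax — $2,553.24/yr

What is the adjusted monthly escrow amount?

$385.47

FHA mortgage insurance premium: $1,334.40
Windstorm insurance: $576.72
City property tax: $2,553.24
Annual escrow total = $1,334.40 + $576.72 + $2,553.24 = $4,464.36
Monthly = $4,464.36 / 12 = $372.03
Monthly shortage recovery: $161.28 ÷ 12 = $13.44
Adjusted monthly = $372.03 + $13.44 = $385.47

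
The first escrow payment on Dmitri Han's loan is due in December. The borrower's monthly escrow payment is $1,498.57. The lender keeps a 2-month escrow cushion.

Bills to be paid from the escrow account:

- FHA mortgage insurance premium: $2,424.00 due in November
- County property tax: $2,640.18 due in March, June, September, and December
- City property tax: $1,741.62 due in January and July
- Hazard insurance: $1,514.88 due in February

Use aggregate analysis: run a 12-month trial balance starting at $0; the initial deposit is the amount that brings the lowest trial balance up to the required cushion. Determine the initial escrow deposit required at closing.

$5,539.72

Cushion = 2 × $1,498.57 = $2,997.14
Trial balance (start $0, +$1,498.57 each month, − disbursements):
  Dec: +$1,498.57 − $2,640.18 → -$1,141.61
  Jan: +$1,498.57 − $1,741.62 → -$1,384.66
  Feb: +$1,498.57 − $1,514.88 → -$1,400.97
  Mar: +$1,498.57 − $2,640.18 → -$2,542.58
  Apr: +$1,498.57 → -$1,044.01
  May: +$1,498.57 → $454.56
  Jun: +$1,498.57 − $2,640.18 → -$687.05
  Jul: +$1,498.57 − $1,741.62 → -$930.10
  Aug: +$1,498.57 → $568.47
  Sep: +$1,498.57 − $2,640.18 → -$573.14
  Oct: +$1,498.57 → $925.43
  Nov: +$1,498.57 − $2,424.00 → $0.00
Lowest trial balance = -$2,542.58 (Mar)
Initial deposit = cushion − low point = $2,997.14 − (-$2,542.58) = $5,539.72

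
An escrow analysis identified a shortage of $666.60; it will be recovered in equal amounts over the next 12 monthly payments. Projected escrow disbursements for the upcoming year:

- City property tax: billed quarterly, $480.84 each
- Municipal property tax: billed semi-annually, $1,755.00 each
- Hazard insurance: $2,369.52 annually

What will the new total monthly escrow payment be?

$705.79

City property tax — $480.84 × 4 = $1,923.36 annually
Municipal property tax — $1,755.00 × 2 = $3,510.00 annually
Hazard insurance — $2,369.52 annually
Total annual escrow = $1,923.36 + $3,510.00 + $2,369.52 = $7,802.88
Monthly escrow = $7,802.88 ÷ 12 = $650.24
Monthly shortage recovery: $666.60 / 12 = $55.55
New monthly escrow = $650.24 + $55.55 = $705.79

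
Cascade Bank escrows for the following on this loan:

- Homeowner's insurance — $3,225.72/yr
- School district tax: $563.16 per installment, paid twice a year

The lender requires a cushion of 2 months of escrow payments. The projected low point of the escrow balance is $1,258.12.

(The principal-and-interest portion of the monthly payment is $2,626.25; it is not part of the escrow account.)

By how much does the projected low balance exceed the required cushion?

$532.78

Homeowner's insurance: $3,225.72 annually
School district tax: $563.16 × 2 = $1,126.32 annually
Combined annual = $3,225.72 + $1,126.32 = $4,352.04
Base monthly escrow = $4,352.04 ÷ 12 = $362.67
Cushion = 2 × $362.67 = $725.34
Excess over cushion: $1,258.12 − $725.34 = $532.78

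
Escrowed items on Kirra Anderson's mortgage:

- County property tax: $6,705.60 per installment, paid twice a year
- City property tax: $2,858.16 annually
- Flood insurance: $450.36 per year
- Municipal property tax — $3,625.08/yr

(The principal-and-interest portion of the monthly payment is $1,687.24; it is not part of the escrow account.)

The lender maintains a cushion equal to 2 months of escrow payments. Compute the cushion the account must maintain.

County property tax: $6,705.60 × 2 = $13,411.20 per year
City property tax: $2,858.16 per year
Flood insurance: $450.36 per year
Municipal property tax: $3,625.08 per year
Total per year = $13,411.20 + $2,858.16 + $450.36 + $3,625.08 = $20,344.80
Monthly = $20,344.80 ÷ 12 = $1,695.40
Required cushion = 2 × $1,695.40 = $3,390.80

$3,390.80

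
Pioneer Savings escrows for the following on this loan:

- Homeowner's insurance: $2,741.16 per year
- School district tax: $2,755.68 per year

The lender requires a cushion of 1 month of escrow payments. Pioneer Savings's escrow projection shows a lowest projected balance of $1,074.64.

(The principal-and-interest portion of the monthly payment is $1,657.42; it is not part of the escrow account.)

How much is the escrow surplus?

Homeowner's insurance = $2,741.16 annually
School district tax = $2,755.68 annually
Total per year = $2,741.16 + $2,755.68 = $5,496.84
Monthly = $5,496.84 / 12 = $458.07
Required cushion = 1 × $458.07 = $458.07
Surplus = $1,074.64 − $458.07 = $616.57

$616.57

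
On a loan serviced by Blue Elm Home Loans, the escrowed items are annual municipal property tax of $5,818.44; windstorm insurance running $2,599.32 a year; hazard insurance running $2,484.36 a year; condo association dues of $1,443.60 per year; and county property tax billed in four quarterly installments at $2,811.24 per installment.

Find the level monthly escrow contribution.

Municipal property tax = $5,818.44/yr
Windstorm insurance = $2,599.32/yr
Hazard insurance = $2,484.36/yr
Condo association dues = $1,443.60/yr
County property tax = $2,811.24 × 4 = $11,244.96/yr
Annual escrow total = $5,818.44 + $2,599.32 + $2,484.36 + $1,443.60 + $11,244.96 = $23,590.68
Per month = $23,590.68 ÷ 12 = $1,965.89

$1,965.89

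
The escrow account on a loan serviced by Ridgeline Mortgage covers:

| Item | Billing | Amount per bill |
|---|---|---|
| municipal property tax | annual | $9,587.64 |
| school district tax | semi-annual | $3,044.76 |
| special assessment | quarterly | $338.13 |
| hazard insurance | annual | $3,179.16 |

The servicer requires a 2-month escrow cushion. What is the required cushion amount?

Municipal property tax — $9,587.64 per year
School district tax — $3,044.76 × 2 = $6,089.52 per year
Special assessment — $338.13 × 4 = $1,352.52 per year
Hazard insurance — $3,179.16 per year
Total annual escrow = $9,587.64 + $6,089.52 + $1,352.52 + $3,179.16 = $20,208.84
Base monthly escrow = $20,208.84 ÷ 12 = $1,684.07
Reserve = 2 × $1,684.07 = $3,368.14

$3,368.14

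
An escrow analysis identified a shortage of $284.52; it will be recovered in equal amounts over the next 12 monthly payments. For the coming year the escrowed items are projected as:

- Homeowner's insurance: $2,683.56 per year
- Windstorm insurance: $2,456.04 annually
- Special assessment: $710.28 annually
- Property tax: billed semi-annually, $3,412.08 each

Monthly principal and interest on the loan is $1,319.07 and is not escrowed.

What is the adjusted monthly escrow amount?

$1,079.88

Homeowner's insurance — $2,683.56/yr
Windstorm insurance — $2,456.04/yr
Special assessment — $710.28/yr
Property tax — $3,412.08 × 2 = $6,824.16/yr
Total annual escrow = $12,674.04
Base monthly escrow = $12,674.04 / 12 = $1,056.17
Monthly shortage recovery: $284.52 / 12 = $23.71
New monthly escrow = $1,056.17 + $23.71 = $1,079.88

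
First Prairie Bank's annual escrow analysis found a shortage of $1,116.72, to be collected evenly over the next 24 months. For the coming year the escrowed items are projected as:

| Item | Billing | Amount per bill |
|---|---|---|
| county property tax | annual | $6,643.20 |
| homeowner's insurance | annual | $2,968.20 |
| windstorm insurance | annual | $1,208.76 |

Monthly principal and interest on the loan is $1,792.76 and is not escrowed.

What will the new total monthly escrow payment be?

$948.21

County property tax = $6,643.20/yr
Homeowner's insurance = $2,968.20/yr
Windstorm insurance = $1,208.76/yr
Yearly total = $10,820.16
Per month = $10,820.16 / 12 = $901.68
Shortage per month = $1,116.72 / 24 = $46.53
Adjusted monthly = $901.68 + $46.53 = $948.21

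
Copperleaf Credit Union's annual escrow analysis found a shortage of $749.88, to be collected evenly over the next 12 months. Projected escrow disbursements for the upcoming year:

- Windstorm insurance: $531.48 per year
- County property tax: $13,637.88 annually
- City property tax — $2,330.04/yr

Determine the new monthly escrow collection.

$1,437.44

Windstorm insurance: $531.48
County property tax: $13,637.88
City property tax: $2,330.04
Combined annual = $531.48 + $13,637.88 + $2,330.04 = $16,499.40
Per month = $16,499.40 / 12 = $1,374.95
Monthly shortage recovery: $749.88 ÷ 12 = $62.49
New monthly escrow = $1,374.95 + $62.49 = $1,437.44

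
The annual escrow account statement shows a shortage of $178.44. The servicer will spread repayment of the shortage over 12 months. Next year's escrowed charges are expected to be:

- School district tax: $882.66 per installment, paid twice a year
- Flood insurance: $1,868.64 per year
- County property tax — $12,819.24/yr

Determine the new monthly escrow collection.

$1,385.97

School district tax = $882.66 × 2 = $1,765.32 per year
Flood insurance = $1,868.64 per year
County property tax = $12,819.24 per year
Total per year = $1,765.32 + $1,868.64 + $12,819.24 = $16,453.20
Base monthly escrow = $16,453.20 / 12 = $1,371.10
Shortage spread = $178.44 ÷ 12 = $14.87/mo
New monthly escrow = $1,371.10 + $14.87 = $1,385.97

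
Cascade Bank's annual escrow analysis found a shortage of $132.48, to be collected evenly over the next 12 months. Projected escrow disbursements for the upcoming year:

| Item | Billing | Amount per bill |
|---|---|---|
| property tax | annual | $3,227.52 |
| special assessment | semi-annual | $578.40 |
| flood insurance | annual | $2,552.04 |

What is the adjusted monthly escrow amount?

$589.07

Property tax = $3,227.52
Special assessment = $578.40 × 2 = $1,156.80
Flood insurance = $2,552.04
Combined annual = $3,227.52 + $1,156.80 + $2,552.04 = $6,936.36
Per month = $6,936.36 ÷ 12 = $578.03
Monthly shortage recovery: $132.48 ÷ 12 = $11.04
Adjusted monthly = $578.03 + $11.04 = $589.07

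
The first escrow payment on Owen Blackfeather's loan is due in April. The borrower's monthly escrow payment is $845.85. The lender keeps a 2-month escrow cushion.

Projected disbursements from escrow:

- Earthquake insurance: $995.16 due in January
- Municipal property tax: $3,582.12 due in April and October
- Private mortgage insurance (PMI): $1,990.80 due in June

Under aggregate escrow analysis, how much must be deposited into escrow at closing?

Cushion = 2 × $845.85 = $1,691.70
Trial balance (start $0, +$845.85 each month, − disbursements):
  Apr: +$845.85 − $3,582.12 → -$2,736.27
  May: +$845.85 → -$1,890.42
  Jun: +$845.85 − $1,990.80 → -$3,035.37
  Jul: +$845.85 → -$2,189.52
  Aug: +$845.85 → -$1,343.67
  Sep: +$845.85 → -$497.82
  Oct: +$845.85 − $3,582.12 → -$3,234.09
  Nov: +$845.85 → -$2,388.24
  Dec: +$845.85 → -$1,542.39
  Jan: +$845.85 − $995.16 → -$1,691.70
  Feb: +$845.85 → -$845.85
  Mar: +$845.85 → $0.00
Lowest trial balance = -$3,234.09 (Oct)
Initial deposit = cushion − low point = $1,691.70 − (-$3,234.09) = $4,925.79

$4,925.79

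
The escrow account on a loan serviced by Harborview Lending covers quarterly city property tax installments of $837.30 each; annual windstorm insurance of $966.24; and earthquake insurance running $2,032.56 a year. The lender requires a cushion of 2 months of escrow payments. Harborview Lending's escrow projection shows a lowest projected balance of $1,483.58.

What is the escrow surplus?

$425.58

City property tax = $837.30 × 4 = $3,349.20 per year
Windstorm insurance = $966.24 per year
Earthquake insurance = $2,032.56 per year
Combined annual = $6,348.00
Per month = $6,348.00 ÷ 12 = $529.00
Required cushion = 2 × $529.00 = $1,058.00
Excess over cushion: $1,483.58 − $1,058.00 = $425.58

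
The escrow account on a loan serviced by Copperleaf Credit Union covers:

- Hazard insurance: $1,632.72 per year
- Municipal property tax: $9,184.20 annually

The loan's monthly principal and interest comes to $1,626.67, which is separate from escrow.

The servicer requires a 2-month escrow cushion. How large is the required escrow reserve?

$1,802.82

Hazard insurance — $1,632.72 annually
Municipal property tax — $9,184.20 annually
Total per year = $1,632.72 + $9,184.20 = $10,816.92
Base monthly escrow = $10,816.92 / 12 = $901.41
Reserve = 2 × $901.41 = $1,802.82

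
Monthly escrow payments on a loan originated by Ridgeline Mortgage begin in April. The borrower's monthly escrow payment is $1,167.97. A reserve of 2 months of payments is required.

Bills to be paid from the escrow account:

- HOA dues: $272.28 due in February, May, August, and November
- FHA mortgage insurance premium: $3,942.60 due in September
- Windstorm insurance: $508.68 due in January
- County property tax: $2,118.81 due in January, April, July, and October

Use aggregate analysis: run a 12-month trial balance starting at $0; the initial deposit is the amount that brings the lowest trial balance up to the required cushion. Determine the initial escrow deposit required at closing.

Cushion = 2 × $1,167.97 = $2,335.94
Trial balance (start $0, +$1,167.97 each month, − disbursements):
  Apr: +$1,167.97 − $2,118.81 → -$950.84
  May: +$1,167.97 − $272.28 → -$55.15
  Jun: +$1,167.97 → $1,112.82
  Jul: +$1,167.97 − $2,118.81 → $161.98
  Aug: +$1,167.97 − $272.28 → $1,057.67
  Sep: +$1,167.97 − $3,942.60 → -$1,716.96
  Oct: +$1,167.97 − $2,118.81 → -$2,667.80
  Nov: +$1,167.97 − $272.28 → -$1,772.11
  Dec: +$1,167.97 → -$604.14
  Jan: +$1,167.97 − $2,627.49 → -$2,063.66
  Feb: +$1,167.97 − $272.28 → -$1,167.97
  Mar: +$1,167.97 → $0.00
Lowest trial balance = -$2,667.80 (Oct)
Initial deposit = cushion − low point = $2,335.94 − (-$2,667.80) = $5,003.74

$5,003.74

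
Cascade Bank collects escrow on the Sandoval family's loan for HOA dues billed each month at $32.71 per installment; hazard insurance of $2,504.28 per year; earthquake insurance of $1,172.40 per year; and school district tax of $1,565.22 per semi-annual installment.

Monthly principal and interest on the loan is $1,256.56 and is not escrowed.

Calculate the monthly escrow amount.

HOA dues — $32.71 × 12 = $392.52 annually
Hazard insurance — $2,504.28 annually
Earthquake insurance — $1,172.40 annually
School district tax — $1,565.22 × 2 = $3,130.44 annually
Annual escrow total = $7,199.64
Monthly = $7,199.64 / 12 = $599.97

$599.97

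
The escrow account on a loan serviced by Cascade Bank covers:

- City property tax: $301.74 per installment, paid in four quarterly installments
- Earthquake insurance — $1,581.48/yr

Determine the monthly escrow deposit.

City property tax: $301.74 × 4 = $1,206.96
Earthquake insurance: $1,581.48
Annual escrow total = $1,206.96 + $1,581.48 = $2,788.44
Per month = $2,788.44 ÷ 12 = $232.37

$232.37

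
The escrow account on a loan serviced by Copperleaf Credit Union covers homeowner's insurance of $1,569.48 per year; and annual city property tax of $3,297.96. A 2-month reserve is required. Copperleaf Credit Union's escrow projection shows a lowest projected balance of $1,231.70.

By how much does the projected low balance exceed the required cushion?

$420.46

Homeowner's insurance = $1,569.48 per year
City property tax = $3,297.96 per year
Total annual escrow = $1,569.48 + $3,297.96 = $4,867.44
Monthly escrow = $4,867.44 ÷ 12 = $405.62
Cushion = 2 × $405.62 = $811.24
Surplus = $1,231.70 − $811.24 = $420.46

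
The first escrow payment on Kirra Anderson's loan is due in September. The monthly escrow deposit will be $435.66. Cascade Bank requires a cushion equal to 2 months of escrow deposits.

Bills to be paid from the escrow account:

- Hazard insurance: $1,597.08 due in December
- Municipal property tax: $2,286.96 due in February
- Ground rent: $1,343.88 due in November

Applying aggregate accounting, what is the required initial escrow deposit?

$3,485.28

Cushion = 2 × $435.66 = $871.32
Trial balance (start $0, +$435.66 each month, − disbursements):
  Sep: +$435.66 → $435.66
  Oct: +$435.66 → $871.32
  Nov: +$435.66 − $1,343.88 → -$36.90
  Dec: +$435.66 − $1,597.08 → -$1,198.32
  Jan: +$435.66 → -$762.66
  Feb: +$435.66 − $2,286.96 → -$2,613.96
  Mar: +$435.66 → -$2,178.30
  Apr: +$435.66 → -$1,742.64
  May: +$435.66 → -$1,306.98
  Jun: +$435.66 → -$871.32
  Jul: +$435.66 → -$435.66
  Aug: +$435.66 → $0.00
Lowest trial balance = -$2,613.96 (Feb)
Initial deposit = cushion − low point = $871.32 − (-$2,613.96) = $3,485.28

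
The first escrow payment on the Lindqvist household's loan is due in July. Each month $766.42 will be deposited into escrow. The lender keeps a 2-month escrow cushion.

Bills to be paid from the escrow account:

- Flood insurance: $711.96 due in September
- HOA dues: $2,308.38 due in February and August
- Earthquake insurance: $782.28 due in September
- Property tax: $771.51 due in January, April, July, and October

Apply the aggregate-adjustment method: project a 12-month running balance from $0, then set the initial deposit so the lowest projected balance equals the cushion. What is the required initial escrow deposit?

Cushion = 2 × $766.42 = $1,532.84
Trial balance (start $0, +$766.42 each month, − disbursements):
  Jul: +$766.42 − $771.51 → -$5.09
  Aug: +$766.42 − $2,308.38 → -$1,547.05
  Sep: +$766.42 − $1,494.24 → -$2,274.87
  Oct: +$766.42 − $771.51 → -$2,279.96
  Nov: +$766.42 → -$1,513.54
  Dec: +$766.42 → -$747.12
  Jan: +$766.42 − $771.51 → -$752.21
  Feb: +$766.42 − $2,308.38 → -$2,294.17
  Mar: +$766.42 → -$1,527.75
  Apr: +$766.42 − $771.51 → -$1,532.84
  May: +$766.42 → -$766.42
  Jun: +$766.42 → $0.00
Lowest trial balance = -$2,294.17 (Feb)
Initial deposit = cushion − low point = $1,532.84 − (-$2,294.17) = $3,827.01

$3,827.01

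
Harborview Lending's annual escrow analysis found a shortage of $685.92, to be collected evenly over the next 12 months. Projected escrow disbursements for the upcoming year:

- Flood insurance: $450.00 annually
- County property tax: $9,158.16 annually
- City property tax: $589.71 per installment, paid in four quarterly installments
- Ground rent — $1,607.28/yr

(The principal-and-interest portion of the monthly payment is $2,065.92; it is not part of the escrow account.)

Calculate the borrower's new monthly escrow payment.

$1,188.35

Flood insurance — $450.00/yr
County property tax — $9,158.16/yr
City property tax — $589.71 × 4 = $2,358.84/yr
Ground rent — $1,607.28/yr
Total per year = $450.00 + $9,158.16 + $2,358.84 + $1,607.28 = $13,574.28
Base monthly escrow = $13,574.28 / 12 = $1,131.19
Monthly shortage recovery: $685.92 ÷ 12 = $57.16
Adjusted monthly = $1,131.19 + $57.16 = $1,188.35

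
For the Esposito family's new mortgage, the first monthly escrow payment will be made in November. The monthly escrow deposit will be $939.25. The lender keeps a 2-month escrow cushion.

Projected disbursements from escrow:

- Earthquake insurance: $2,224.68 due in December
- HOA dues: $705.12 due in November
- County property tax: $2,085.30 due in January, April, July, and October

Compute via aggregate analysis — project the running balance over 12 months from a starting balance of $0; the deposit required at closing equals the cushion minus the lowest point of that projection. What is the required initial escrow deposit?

$4,075.85

Cushion = 2 × $939.25 = $1,878.50
Trial balance (start $0, +$939.25 each month, − disbursements):
  Nov: +$939.25 − $705.12 → $234.13
  Dec: +$939.25 − $2,224.68 → -$1,051.30
  Jan: +$939.25 − $2,085.30 → -$2,197.35
  Feb: +$939.25 → -$1,258.10
  Mar: +$939.25 → -$318.85
  Apr: +$939.25 − $2,085.30 → -$1,464.90
  May: +$939.25 → -$525.65
  Jun: +$939.25 → $413.60
  Jul: +$939.25 − $2,085.30 → -$732.45
  Aug: +$939.25 → $206.80
  Sep: +$939.25 → $1,146.05
  Oct: +$939.25 − $2,085.30 → $0.00
Lowest trial balance = -$2,197.35 (Jan)
Initial deposit = cushion − low point = $1,878.50 − (-$2,197.35) = $4,075.85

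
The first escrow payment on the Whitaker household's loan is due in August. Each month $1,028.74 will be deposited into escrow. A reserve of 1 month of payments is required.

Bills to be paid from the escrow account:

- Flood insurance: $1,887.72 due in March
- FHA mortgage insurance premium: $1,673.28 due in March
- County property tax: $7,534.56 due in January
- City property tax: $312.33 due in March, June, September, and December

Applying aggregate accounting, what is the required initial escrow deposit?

Cushion = 1 × $1,028.74 = $1,028.74
Trial balance (start $0, +$1,028.74 each month, − disbursements):
  Aug: +$1,028.74 → $1,028.74
  Sep: +$1,028.74 − $312.33 → $1,745.15
  Oct: +$1,028.74 → $2,773.89
  Nov: +$1,028.74 → $3,802.63
  Dec: +$1,028.74 − $312.33 → $4,519.04
  Jan: +$1,028.74 − $7,534.56 → -$1,986.78
  Feb: +$1,028.74 → -$958.04
  Mar: +$1,028.74 − $3,873.33 → -$3,802.63
  Apr: +$1,028.74 → -$2,773.89
  May: +$1,028.74 → -$1,745.15
  Jun: +$1,028.74 − $312.33 → -$1,028.74
  Jul: +$1,028.74 → $0.00
Lowest trial balance = -$3,802.63 (Mar)
Initial deposit = cushion − low point = $1,028.74 − (-$3,802.63) = $4,831.37

$4,831.37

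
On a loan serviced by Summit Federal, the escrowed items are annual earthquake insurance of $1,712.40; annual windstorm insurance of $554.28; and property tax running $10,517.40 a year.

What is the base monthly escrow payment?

$1,065.34

Earthquake insurance — $1,712.40/yr
Windstorm insurance — $554.28/yr
Property tax — $10,517.40/yr
Combined annual = $12,784.08
Monthly = $12,784.08 / 12 = $1,065.34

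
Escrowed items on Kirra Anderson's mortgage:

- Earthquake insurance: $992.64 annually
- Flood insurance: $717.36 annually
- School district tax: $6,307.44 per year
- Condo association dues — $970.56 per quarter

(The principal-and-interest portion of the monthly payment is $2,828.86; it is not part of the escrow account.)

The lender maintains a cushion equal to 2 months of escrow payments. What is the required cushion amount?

Earthquake insurance: $992.64
Flood insurance: $717.36
School district tax: $6,307.44
Condo association dues: $970.56 × 4 = $3,882.24
Total per year = $11,899.68
Monthly escrow = $11,899.68 / 12 = $991.64
Cushion = 2 × $991.64 = $1,983.28

$1,983.28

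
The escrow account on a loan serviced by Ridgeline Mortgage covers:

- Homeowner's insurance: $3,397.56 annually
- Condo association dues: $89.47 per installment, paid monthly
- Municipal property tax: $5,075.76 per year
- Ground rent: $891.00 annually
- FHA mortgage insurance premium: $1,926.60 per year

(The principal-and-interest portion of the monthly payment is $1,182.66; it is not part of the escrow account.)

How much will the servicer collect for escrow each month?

Homeowner's insurance = $3,397.56/yr
Condo association dues = $89.47 × 12 = $1,073.64/yr
Municipal property tax = $5,075.76/yr
Ground rent = $891.00/yr
FHA mortgage insurance premium = $1,926.60/yr
Total per year = $12,364.56
Monthly = $12,364.56 / 12 = $1,030.38

$1,030.38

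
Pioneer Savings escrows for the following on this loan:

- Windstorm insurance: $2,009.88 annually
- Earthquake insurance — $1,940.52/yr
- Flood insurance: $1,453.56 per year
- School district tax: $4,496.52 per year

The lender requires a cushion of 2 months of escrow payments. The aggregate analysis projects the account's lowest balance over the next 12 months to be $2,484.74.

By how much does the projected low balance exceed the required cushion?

$834.66

Windstorm insurance = $2,009.88 annually
Earthquake insurance = $1,940.52 annually
Flood insurance = $1,453.56 annually
School district tax = $4,496.52 annually
Total annual escrow = $9,900.48
Per month = $9,900.48 ÷ 12 = $825.04
Cushion = 2 × $825.04 = $1,650.08
Excess over cushion: $2,484.74 − $1,650.08 = $834.66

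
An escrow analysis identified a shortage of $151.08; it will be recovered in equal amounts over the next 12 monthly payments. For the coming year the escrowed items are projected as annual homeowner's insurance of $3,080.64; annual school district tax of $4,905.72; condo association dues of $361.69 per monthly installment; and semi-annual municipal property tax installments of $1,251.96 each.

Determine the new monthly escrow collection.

Homeowner's insurance — $3,080.64 per year
School district tax — $4,905.72 per year
Condo association dues — $361.69 × 12 = $4,340.28 per year
Municipal property tax — $1,251.96 × 2 = $2,503.92 per year
Total annual escrow = $14,830.56
Monthly = $14,830.56 / 12 = $1,235.88
Shortage spread = $151.08 ÷ 12 = $12.59/mo
Adjusted monthly = $1,235.88 + $12.59 = $1,248.47

$1,248.47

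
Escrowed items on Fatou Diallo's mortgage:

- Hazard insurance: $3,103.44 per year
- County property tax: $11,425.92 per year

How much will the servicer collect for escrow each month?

$1,210.78

Hazard insurance = $3,103.44/yr
County property tax = $11,425.92/yr
Total annual escrow = $14,529.36
Per month = $14,529.36 ÷ 12 = $1,210.78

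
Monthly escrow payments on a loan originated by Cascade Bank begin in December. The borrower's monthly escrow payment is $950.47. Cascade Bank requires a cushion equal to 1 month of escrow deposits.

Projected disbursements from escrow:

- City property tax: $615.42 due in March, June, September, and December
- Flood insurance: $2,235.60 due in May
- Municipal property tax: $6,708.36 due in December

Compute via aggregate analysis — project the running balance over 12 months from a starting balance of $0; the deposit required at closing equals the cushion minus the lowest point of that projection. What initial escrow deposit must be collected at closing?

Cushion = 1 × $950.47 = $950.47
Trial balance (start $0, +$950.47 each month, − disbursements):
  Dec: +$950.47 − $7,323.78 → -$6,373.31
  Jan: +$950.47 → -$5,422.84
  Feb: +$950.47 → -$4,472.37
  Mar: +$950.47 − $615.42 → -$4,137.32
  Apr: +$950.47 → -$3,186.85
  May: +$950.47 − $2,235.60 → -$4,471.98
  Jun: +$950.47 − $615.42 → -$4,136.93
  Jul: +$950.47 → -$3,186.46
  Aug: +$950.47 → -$2,235.99
  Sep: +$950.47 − $615.42 → -$1,900.94
  Oct: +$950.47 → -$950.47
  Nov: +$950.47 → $0.00
Lowest trial balance = -$6,373.31 (Dec)
Initial deposit = cushion − low point = $950.47 − (-$6,373.31) = $7,323.78

$7,323.78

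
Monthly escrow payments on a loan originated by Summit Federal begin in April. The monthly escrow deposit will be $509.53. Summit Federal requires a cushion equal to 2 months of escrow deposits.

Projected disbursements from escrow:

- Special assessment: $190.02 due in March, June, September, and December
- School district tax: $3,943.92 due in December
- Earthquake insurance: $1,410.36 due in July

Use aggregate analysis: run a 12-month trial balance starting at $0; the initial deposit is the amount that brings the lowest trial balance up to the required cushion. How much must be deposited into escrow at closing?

$2,357.63

Cushion = 2 × $509.53 = $1,019.06
Trial balance (start $0, +$509.53 each month, − disbursements):
  Apr: +$509.53 → $509.53
  May: +$509.53 → $1,019.06
  Jun: +$509.53 − $190.02 → $1,338.57
  Jul: +$509.53 − $1,410.36 → $437.74
  Aug: +$509.53 → $947.27
  Sep: +$509.53 − $190.02 → $1,266.78
  Oct: +$509.53 → $1,776.31
  Nov: +$509.53 → $2,285.84
  Dec: +$509.53 − $4,133.94 → -$1,338.57
  Jan: +$509.53 → -$829.04
  Feb: +$509.53 → -$319.51
  Mar: +$509.53 − $190.02 → $0.00
Lowest trial balance = -$1,338.57 (Dec)
Initial deposit = cushion − low point = $1,019.06 − (-$1,338.57) = $2,357.63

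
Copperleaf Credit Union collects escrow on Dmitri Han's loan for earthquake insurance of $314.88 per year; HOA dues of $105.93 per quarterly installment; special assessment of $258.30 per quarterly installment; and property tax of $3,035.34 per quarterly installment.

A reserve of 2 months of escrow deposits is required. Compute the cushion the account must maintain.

Earthquake insurance: $314.88 per year
HOA dues: $105.93 × 4 = $423.72 per year
Special assessment: $258.30 × 4 = $1,033.20 per year
Property tax: $3,035.34 × 4 = $12,141.36 per year
Combined annual = $13,913.16
Per month = $13,913.16 ÷ 12 = $1,159.43
Reserve = 2 × $1,159.43 = $2,318.86

$2,318.86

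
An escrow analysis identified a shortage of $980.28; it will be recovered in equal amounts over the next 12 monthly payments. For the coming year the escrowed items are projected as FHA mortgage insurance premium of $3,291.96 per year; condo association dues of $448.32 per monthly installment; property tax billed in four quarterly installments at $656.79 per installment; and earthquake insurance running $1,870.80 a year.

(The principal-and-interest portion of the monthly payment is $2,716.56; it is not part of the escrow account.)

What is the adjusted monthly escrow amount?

FHA mortgage insurance premium = $3,291.96
Condo association dues = $448.32 × 12 = $5,379.84
Property tax = $656.79 × 4 = $2,627.16
Earthquake insurance = $1,870.80
Annual escrow total = $13,169.76
Base monthly escrow = $13,169.76 / 12 = $1,097.48
Shortage spread = $980.28 / 12 = $81.69/mo
Adjusted monthly = $1,097.48 + $81.69 = $1,179.17

$1,179.17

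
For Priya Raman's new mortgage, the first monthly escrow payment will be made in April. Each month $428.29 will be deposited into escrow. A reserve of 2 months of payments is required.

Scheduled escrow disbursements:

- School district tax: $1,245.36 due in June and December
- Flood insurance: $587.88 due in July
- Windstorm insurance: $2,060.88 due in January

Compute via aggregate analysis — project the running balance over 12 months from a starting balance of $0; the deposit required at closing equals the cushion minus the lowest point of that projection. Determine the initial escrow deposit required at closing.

Cushion = 2 × $428.29 = $856.58
Trial balance (start $0, +$428.29 each month, − disbursements):
  Apr: +$428.29 → $428.29
  May: +$428.29 → $856.58
  Jun: +$428.29 − $1,245.36 → $39.51
  Jul: +$428.29 − $587.88 → -$120.08
  Aug: +$428.29 → $308.21
  Sep: +$428.29 → $736.50
  Oct: +$428.29 → $1,164.79
  Nov: +$428.29 → $1,593.08
  Dec: +$428.29 − $1,245.36 → $776.01
  Jan: +$428.29 − $2,060.88 → -$856.58
  Feb: +$428.29 → -$428.29
  Mar: +$428.29 → $0.00
Lowest trial balance = -$856.58 (Jan)
Initial deposit = cushion − low point = $856.58 − (-$856.58) = $1,713.16

$1,713.16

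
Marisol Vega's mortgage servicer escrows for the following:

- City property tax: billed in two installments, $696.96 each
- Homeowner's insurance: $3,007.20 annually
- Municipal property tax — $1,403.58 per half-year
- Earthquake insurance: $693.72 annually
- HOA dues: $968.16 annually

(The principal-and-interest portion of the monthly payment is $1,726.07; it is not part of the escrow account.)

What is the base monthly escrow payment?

$739.18

City property tax — $696.96 × 2 = $1,393.92
Homeowner's insurance — $3,007.20
Municipal property tax — $1,403.58 × 2 = $2,807.16
Earthquake insurance — $693.72
HOA dues — $968.16
Yearly total = $1,393.92 + $3,007.20 + $2,807.16 + $693.72 + $968.16 = $8,870.16
Per month = $8,870.16 ÷ 12 = $739.18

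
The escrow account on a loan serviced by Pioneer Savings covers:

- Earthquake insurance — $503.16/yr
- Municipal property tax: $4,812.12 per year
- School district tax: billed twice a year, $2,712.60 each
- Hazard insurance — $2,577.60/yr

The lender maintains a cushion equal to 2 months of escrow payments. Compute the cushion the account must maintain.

$2,219.68

Earthquake insurance — $503.16 per year
Municipal property tax — $4,812.12 per year
School district tax — $2,712.60 × 2 = $5,425.20 per year
Hazard insurance — $2,577.60 per year
Annual escrow total = $503.16 + $4,812.12 + $5,425.20 + $2,577.60 = $13,318.08
Monthly escrow = $13,318.08 / 12 = $1,109.84
Reserve = 2 × $1,109.84 = $2,219.68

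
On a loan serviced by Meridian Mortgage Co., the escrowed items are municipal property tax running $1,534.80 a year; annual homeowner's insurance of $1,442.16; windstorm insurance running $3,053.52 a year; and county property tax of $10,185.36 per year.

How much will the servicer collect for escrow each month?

Municipal property tax — $1,534.80
Homeowner's insurance — $1,442.16
Windstorm insurance — $3,053.52
County property tax — $10,185.36
Total annual escrow = $1,534.80 + $1,442.16 + $3,053.52 + $10,185.36 = $16,215.84
Per month = $16,215.84 / 12 = $1,351.32

$1,351.32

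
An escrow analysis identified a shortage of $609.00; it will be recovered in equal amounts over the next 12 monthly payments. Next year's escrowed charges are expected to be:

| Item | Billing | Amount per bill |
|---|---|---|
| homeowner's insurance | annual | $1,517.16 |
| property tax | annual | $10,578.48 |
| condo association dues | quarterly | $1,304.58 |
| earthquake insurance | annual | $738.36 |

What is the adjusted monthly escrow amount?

$1,555.11

Homeowner's insurance — $1,517.16 per year
Property tax — $10,578.48 per year
Condo association dues — $1,304.58 × 4 = $5,218.32 per year
Earthquake insurance — $738.36 per year
Total per year = $18,052.32
Monthly escrow = $18,052.32 / 12 = $1,504.36
Shortage per month = $609.00 ÷ 12 = $50.75
New monthly escrow = $1,504.36 + $50.75 = $1,555.11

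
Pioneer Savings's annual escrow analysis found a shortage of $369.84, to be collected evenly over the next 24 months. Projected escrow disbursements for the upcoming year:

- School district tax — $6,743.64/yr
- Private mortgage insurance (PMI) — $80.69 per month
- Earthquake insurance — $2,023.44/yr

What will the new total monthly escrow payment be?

$826.69

School district tax = $6,743.64 per year
Private mortgage insurance (PMI) = $80.69 × 12 = $968.28 per year
Earthquake insurance = $2,023.44 per year
Total annual escrow = $6,743.64 + $968.28 + $2,023.44 = $9,735.36
Monthly = $9,735.36 ÷ 12 = $811.28
Monthly shortage recovery: $369.84 / 24 = $15.41
New monthly escrow = $811.28 + $15.41 = $826.69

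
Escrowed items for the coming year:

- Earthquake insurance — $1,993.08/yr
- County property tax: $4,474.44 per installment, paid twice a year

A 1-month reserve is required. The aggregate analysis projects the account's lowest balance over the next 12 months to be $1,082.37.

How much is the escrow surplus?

Earthquake insurance = $1,993.08 annually
County property tax = $4,474.44 × 2 = $8,948.88 annually
Total per year = $1,993.08 + $8,948.88 = $10,941.96
Monthly = $10,941.96 ÷ 12 = $911.83
Required cushion = 1 × $911.83 = $911.83
Excess over cushion: $1,082.37 − $911.83 = $170.54

$170.54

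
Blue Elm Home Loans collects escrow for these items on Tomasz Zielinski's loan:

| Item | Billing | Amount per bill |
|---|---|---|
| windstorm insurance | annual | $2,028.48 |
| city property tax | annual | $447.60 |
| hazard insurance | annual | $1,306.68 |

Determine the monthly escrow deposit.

Windstorm insurance — $2,028.48
City property tax — $447.60
Hazard insurance — $1,306.68
Annual escrow total = $2,028.48 + $447.60 + $1,306.68 = $3,782.76
Per month = $3,782.76 / 12 = $315.23

$315.23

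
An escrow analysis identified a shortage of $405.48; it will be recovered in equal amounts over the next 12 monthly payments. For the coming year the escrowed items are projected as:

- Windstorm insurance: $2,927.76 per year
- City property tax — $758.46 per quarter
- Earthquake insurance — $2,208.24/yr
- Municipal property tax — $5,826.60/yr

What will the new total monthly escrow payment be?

Windstorm insurance: $2,927.76 per year
City property tax: $758.46 × 4 = $3,033.84 per year
Earthquake insurance: $2,208.24 per year
Municipal property tax: $5,826.60 per year
Total annual escrow = $2,927.76 + $3,033.84 + $2,208.24 + $5,826.60 = $13,996.44
Monthly escrow = $13,996.44 / 12 = $1,166.37
Shortage spread = $405.48 ÷ 12 = $33.79/mo
New monthly escrow = $1,166.37 + $33.79 = $1,200.16

$1,200.16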